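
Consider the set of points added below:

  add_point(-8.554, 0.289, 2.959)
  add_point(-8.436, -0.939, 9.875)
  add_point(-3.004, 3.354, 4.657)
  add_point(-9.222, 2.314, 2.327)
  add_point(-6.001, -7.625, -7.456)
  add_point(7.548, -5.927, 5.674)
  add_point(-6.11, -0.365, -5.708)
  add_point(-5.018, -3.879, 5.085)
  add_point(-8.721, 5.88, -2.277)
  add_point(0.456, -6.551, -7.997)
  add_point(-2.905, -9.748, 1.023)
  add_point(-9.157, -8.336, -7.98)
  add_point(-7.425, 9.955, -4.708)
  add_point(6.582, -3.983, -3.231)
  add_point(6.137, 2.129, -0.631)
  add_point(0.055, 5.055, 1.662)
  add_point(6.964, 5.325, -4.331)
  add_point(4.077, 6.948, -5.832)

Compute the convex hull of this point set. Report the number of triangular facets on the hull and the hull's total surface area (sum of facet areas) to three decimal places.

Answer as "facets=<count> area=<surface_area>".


facets=24 area=1013.272

14 of the 18 inputs are extreme points: [1, 2, 3, 5, 8, 9, 10, 11, 12, 13, 14, 15, 16, 17].

Facet areas (half cross-product norm):
  f1: (p9, p10, p5) → 61.1131
  f2: (p1, p10, p5) → 81.9340
  f3: (p11, p9, p10) → 45.7652
  f4: (p11, p1, p3) → 57.2647
  f5: (p11, p1, p10) → 73.6824
  f6: (p11, p17, p9) → 62.5619
  f7: (p13, p9, p5) → 30.5549
  f8: (p12, p1, p3) → 20.7082
  f9: (p12, p11, p17) → 109.7283
  f10: (p15, p12, p17) → 45.8968
  f11: (p14, p15, p5) → 35.7260
  f12: (p16, p17, p9) → 25.3838
  f13: (p16, p13, p9) → 36.8792
  f14: (p16, p15, p17) → 15.7834
  f15: (p16, p14, p15) → 17.5500
  f16: (p16, p13, p5) → 40.7282
  f17: (p16, p14, p5) → 9.0408
  f18: (p8, p11, p3) → 43.0527
  f19: (p8, p12, p3) → 5.7241
  f20: (p8, p12, p11) → 30.3696
  f21: (p2, p1, p5) → 60.7725
  f22: (p2, p15, p5) → 31.7486
  f23: (p2, p12, p1) → 46.1173
  f24: (p2, p15, p12) → 25.1862
Σ area = 1013.272

Euler characteristic 14−36+24 = 2 ✓


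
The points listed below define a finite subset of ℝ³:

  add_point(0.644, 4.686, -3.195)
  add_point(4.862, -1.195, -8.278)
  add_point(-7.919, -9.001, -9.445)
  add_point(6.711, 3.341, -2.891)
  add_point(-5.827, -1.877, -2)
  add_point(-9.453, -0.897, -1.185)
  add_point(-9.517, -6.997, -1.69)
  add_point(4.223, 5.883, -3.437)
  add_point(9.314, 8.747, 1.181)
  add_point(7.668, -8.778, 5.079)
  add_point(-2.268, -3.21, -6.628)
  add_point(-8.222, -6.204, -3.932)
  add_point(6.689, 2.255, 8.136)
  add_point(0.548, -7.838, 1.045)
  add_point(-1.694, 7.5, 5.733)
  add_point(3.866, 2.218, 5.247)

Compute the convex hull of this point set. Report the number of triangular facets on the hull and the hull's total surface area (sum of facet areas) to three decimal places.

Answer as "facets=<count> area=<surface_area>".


facets=16 area=940.712

Hull vertices (10/16): indices [0, 1, 2, 5, 6, 7, 8, 9, 12, 14].

Triangle areas on the boundary:
  f1: (p9, p12, p6) → 106.3146
  f2: (p9, p2, p6) → 75.0142
  f3: (p9, p12, p8) → 51.4213
  f4: (p14, p12, p6) → 91.8610
  f5: (p14, p12, p8) → 48.1158
  f6: (p1, p9, p8) → 108.0684
  f7: (p1, p9, p2) → 117.2071
  f8: (p0, p1, p2) → 66.4168
  f9: (p5, p0, p2) → 68.0362
  f10: (p5, p0, p14) → 55.0021
  f11: (p5, p2, p6) → 23.6766
  f12: (p5, p14, p6) → 30.1767
  f13: (p7, p14, p8) → 40.2013
  f14: (p7, p0, p14) → 17.8888
  f15: (p7, p1, p8) → 25.2463
  f16: (p7, p0, p1) → 16.0645
Σ area = 940.712

Euler: V−E+F = 10−24+16 = 2.


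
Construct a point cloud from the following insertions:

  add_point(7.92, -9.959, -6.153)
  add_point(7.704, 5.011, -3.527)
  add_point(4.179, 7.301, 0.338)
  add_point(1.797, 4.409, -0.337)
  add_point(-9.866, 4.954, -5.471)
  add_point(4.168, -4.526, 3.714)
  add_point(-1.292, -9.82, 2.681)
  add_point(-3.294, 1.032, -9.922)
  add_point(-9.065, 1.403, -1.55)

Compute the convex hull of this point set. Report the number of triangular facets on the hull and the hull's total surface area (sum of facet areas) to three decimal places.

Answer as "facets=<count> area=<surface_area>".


facets=12 area=715.851

Points on the hull: [0, 1, 2, 4, 5, 6, 7, 8] (8 of 9).

Facet areas (half cross-product norm):
  f1: (p6, p5, p0) → 44.6143
  f2: (p7, p6, p4) → 74.1541
  f3: (p7, p6, p0) → 96.6512
  f4: (p8, p6, p4) → 21.9096
  f5: (p8, p6, p5) → 54.4842
  f6: (p8, p2, p4) → 39.0839
  f7: (p8, p5, p2) → 84.1131
  f8: (p1, p7, p0) → 94.3124
  f9: (p1, p5, p0) → 72.2681
  f10: (p1, p5, p2) → 34.4125
  f11: (p1, p2, p4) → 42.5504
  f12: (p1, p7, p4) → 57.2974
Σ area = 715.851

Euler characteristic 8−18+12 = 2 ✓


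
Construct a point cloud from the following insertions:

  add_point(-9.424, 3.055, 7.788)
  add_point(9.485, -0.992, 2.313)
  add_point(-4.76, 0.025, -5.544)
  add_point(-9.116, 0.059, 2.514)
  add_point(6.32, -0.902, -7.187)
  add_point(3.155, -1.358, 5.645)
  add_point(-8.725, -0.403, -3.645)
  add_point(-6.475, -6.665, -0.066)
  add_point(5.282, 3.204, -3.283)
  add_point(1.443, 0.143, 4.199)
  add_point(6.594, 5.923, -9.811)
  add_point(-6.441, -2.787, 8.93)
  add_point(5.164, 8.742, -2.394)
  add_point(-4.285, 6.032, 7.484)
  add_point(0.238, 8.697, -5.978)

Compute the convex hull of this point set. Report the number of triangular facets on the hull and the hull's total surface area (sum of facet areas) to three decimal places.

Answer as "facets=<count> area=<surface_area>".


13 of the 15 inputs are extreme points: [0, 1, 2, 3, 4, 5, 6, 7, 10, 11, 12, 13, 14].

Triangle areas on the boundary:
  f1: (p11, p7, p1) → 80.8482
  f2: (p12, p10, p1) → 46.9344
  f3: (p4, p7, p1) → 77.5657
  f4: (p4, p10, p1) → 34.4963
  f5: (p3, p6, p0) → 8.0248
  f6: (p3, p6, p7) → 21.5204
  f7: (p3, p11, p0) → 19.2450
  f8: (p3, p11, p7) → 28.4029
  f9: (p5, p11, p1) → 6.4860
  f10: (p14, p6, p0) → 77.6739
  f11: (p14, p12, p10) → 22.5040
  f12: (p2, p4, p10) → 41.1173
  f13: (p2, p14, p10) → 39.4146
  f14: (p2, p14, p6) → 18.4747
  f15: (p2, p6, p7) → 16.6841
  f16: (p2, p4, p7) → 48.3242
  f17: (p13, p12, p1) → 79.5340
  f18: (p13, p5, p1) → 28.5624
  f19: (p13, p14, p0) → 39.1777
  f20: (p13, p14, p12) → 42.0727
  f21: (p13, p11, p0) → 19.7607
  f22: (p13, p5, p11) → 43.0690
Σ area = 839.893

Check V−E+F: 13 − 33 + 22 = 2.

facets=22 area=839.893


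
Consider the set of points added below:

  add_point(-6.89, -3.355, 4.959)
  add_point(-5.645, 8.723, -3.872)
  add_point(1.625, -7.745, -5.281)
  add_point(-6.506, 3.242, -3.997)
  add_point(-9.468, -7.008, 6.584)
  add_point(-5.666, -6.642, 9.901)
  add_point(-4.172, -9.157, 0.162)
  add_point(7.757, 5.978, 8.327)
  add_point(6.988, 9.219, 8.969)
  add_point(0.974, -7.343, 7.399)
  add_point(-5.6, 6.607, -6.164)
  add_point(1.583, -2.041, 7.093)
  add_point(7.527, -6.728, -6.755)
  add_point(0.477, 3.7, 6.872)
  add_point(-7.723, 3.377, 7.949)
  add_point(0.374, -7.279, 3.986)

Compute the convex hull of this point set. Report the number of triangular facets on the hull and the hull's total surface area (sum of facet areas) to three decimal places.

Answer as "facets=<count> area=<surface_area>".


facets=20 area=1034.927

Points on the hull: [1, 2, 3, 4, 5, 6, 7, 8, 9, 10, 12, 14] (12 of 16).

Per-facet area ½‖(b−a)×(c−a)‖:
  f1: (p6, p5, p4) → 21.7233
  f2: (p8, p12, p7) → 21.8344
  f3: (p8, p5, p7) → 27.6603
  f4: (p9, p6, p12) → 62.1415
  f5: (p9, p6, p5) → 31.4548
  f6: (p9, p12, p7) → 115.2128
  f7: (p9, p5, p7) → 50.7209
  f8: (p10, p8, p12) → 175.6697
  f9: (p10, p8, p1) → 23.7999
  f10: (p14, p1, p4) → 66.3623
  f11: (p14, p8, p1) → 101.1896
  f12: (p14, p5, p4) → 25.7960
  f13: (p14, p8, p5) → 81.5268
  f14: (p2, p6, p12) → 11.9779
  f15: (p2, p10, p12) → 47.7905
  f16: (p3, p6, p4) → 56.7716
  f17: (p3, p1, p4) → 30.2423
  f18: (p3, p10, p1) → 6.3134
  f19: (p3, p2, p6) → 51.9678
  f20: (p3, p2, p10) → 24.7714
Σ area = 1034.927

Euler characteristic 12−30+20 = 2 ✓


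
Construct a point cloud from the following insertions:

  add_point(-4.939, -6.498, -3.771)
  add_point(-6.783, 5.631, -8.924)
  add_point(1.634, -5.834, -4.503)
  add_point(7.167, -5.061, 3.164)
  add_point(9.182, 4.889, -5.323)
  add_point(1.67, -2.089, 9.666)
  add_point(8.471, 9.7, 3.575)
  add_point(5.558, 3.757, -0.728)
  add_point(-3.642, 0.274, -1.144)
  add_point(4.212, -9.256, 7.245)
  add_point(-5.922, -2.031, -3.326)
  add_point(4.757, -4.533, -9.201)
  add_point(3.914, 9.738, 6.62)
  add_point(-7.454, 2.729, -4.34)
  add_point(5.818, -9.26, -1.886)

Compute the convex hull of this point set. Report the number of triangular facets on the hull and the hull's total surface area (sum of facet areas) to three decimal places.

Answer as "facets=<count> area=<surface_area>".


facets=20 area=992.246

Points on the hull: [0, 1, 3, 4, 5, 6, 9, 10, 11, 12, 13, 14] (12 of 15).

Area of each hull facet:
  f1: (p12, p5, p13) → 100.4923
  f2: (p11, p14, p4) → 48.3919
  f3: (p1, p11, p4) → 82.3014
  f4: (p1, p12, p13) → 45.8910
  f5: (p0, p11, p14) → 45.5649
  f6: (p0, p9, p14) → 52.2187
  f7: (p0, p1, p13) → 22.2254
  f8: (p0, p1, p11) → 73.1426
  f9: (p0, p9, p5) → 57.6173
  f10: (p3, p14, p4) → 44.3519
  f11: (p3, p9, p14) → 21.9735
  f12: (p6, p12, p5) → 32.6684
  f13: (p6, p9, p5) → 53.4052
  f14: (p6, p3, p9) → 36.5292
  f15: (p6, p3, p4) → 65.4948
  f16: (p6, p1, p4) → 82.6214
  f17: (p6, p1, p12) → 52.9162
  f18: (p10, p5, p13) → 36.2824
  f19: (p10, p0, p13) → 3.5949
  f20: (p10, p0, p5) → 34.5621
Σ area = 992.246

Check V−E+F: 12 − 30 + 20 = 2.


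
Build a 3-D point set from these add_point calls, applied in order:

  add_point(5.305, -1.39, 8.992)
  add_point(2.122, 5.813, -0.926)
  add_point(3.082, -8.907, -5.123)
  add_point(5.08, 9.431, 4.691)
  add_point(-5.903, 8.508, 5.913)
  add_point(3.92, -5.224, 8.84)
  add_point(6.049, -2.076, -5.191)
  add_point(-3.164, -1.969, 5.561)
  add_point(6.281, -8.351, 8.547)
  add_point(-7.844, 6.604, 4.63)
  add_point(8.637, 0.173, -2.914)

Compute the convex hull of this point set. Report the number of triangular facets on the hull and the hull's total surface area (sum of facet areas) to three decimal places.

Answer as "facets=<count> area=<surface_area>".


Hull vertices (11/11): indices [0, 1, 2, 3, 4, 5, 6, 7, 8, 9, 10].

Per-facet area ½‖(b−a)×(c−a)‖:
  f1: (p3, p0, p10) → 64.2772
  f2: (p1, p3, p10) → 31.7183
  f3: (p8, p2, p10) → 71.6244
  f4: (p8, p0, p10) → 43.8700
  f5: (p4, p3, p0) → 64.2595
  f6: (p4, p1, p9) → 16.3380
  f7: (p4, p1, p3) → 37.8373
  f8: (p6, p2, p10) → 10.1967
  f9: (p6, p1, p10) → 18.1985
  f10: (p6, p2, p9) → 70.5925
  f11: (p6, p1, p9) → 44.0663
  f12: (p7, p2, p9) → 57.3893
  f13: (p7, p8, p2) → 75.5930
  f14: (p5, p8, p0) → 6.7102
  f15: (p5, p4, p0) → 29.1391
  f16: (p5, p7, p8) → 10.3834
  f17: (p5, p4, p9) → 25.7050
  f18: (p5, p7, p9) → 26.3422
Σ area = 704.241

Euler characteristic 11−27+18 = 2 ✓

facets=18 area=704.241


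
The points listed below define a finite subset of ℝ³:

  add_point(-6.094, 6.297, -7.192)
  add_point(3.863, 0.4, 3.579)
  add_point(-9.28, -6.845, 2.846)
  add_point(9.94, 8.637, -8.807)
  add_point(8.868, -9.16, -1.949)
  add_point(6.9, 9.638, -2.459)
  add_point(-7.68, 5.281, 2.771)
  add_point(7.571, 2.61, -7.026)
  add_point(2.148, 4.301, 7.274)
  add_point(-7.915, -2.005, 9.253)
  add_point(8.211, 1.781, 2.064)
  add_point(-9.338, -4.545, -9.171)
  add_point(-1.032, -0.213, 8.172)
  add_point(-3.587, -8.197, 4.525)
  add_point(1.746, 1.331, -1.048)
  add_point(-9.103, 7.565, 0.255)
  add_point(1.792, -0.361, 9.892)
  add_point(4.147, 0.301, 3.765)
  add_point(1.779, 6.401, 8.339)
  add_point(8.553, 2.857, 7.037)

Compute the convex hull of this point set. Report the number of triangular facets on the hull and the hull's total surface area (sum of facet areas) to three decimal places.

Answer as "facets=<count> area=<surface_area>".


facets=20 area=1321.019

Hull vertices (12/20): indices [0, 2, 3, 4, 5, 9, 11, 13, 15, 16, 18, 19].

Per-facet area ½‖(b−a)×(c−a)‖:
  f1: (p4, p3, p11) → 183.8359
  f2: (p2, p15, p11) → 83.6129
  f3: (p19, p4, p3) → 121.5778
  f4: (p19, p16, p4) → 59.8893
  f5: (p0, p3, p11) → 85.8720
  f6: (p0, p15, p11) → 45.7616
  f7: (p13, p16, p4) → 75.7888
  f8: (p13, p4, p11) → 107.4008
  f9: (p13, p2, p11) → 35.3192
  f10: (p9, p2, p15) → 53.3209
  f11: (p9, p13, p16) → 41.5363
  f12: (p9, p13, p2) → 24.0556
  f13: (p5, p19, p3) → 34.1702
  f14: (p5, p0, p3) → 50.4789
  f15: (p5, p0, p15) → 57.8424
  f16: (p18, p19, p16) → 24.5443
  f17: (p18, p9, p16) → 33.8582
  f18: (p18, p9, p15) → 75.5523
  f19: (p18, p5, p15) → 82.3575
  f20: (p18, p5, p19) → 44.2443
Σ area = 1321.019

Check V−E+F: 12 − 30 + 20 = 2.


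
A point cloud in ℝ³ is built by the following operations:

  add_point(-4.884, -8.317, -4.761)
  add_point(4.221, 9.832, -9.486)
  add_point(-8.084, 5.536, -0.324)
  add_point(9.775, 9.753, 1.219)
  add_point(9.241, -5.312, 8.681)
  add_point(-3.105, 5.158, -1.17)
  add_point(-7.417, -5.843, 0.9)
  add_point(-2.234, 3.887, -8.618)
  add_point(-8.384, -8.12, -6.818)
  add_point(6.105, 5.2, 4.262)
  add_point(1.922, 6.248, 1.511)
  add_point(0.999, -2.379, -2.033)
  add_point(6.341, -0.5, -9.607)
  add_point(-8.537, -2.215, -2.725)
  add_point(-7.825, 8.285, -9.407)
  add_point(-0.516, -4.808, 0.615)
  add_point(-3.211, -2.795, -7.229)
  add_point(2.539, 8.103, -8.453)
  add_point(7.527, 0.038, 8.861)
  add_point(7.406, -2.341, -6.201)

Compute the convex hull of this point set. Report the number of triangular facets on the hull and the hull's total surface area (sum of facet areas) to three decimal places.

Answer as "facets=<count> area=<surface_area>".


facets=22 area=1170.071

13 of the 20 inputs are extreme points: [0, 1, 2, 3, 4, 6, 8, 9, 12, 13, 14, 18, 19].

Per-facet area ½‖(b−a)×(c−a)‖:
  f1: (p8, p6, p13) → 18.5576
  f2: (p8, p6, p0) → 13.5210
  f3: (p9, p18, p3) → 16.7568
  f4: (p14, p1, p3) → 65.3973
  f5: (p14, p8, p13) → 41.3300
  f6: (p4, p6, p0) → 61.3867
  f7: (p4, p6, p18) → 50.2426
  f8: (p4, p18, p3) → 26.4631
  f9: (p2, p14, p3) → 87.4031
  f10: (p2, p9, p3) → 45.6333
  f11: (p2, p14, p13) → 38.5760
  f12: (p2, p9, p18) → 48.0473
  f13: (p2, p6, p13) → 19.1216
  f14: (p2, p6, p18) → 99.9955
  f15: (p12, p1, p3) → 63.3543
  f16: (p12, p8, p0) → 26.0157
  f17: (p12, p14, p1) → 63.8747
  f18: (p12, p14, p8) → 120.7554
  f19: (p19, p4, p0) → 104.6983
  f20: (p19, p12, p0) → 27.5537
  f21: (p19, p4, p3) → 102.6376
  f22: (p19, p12, p3) → 28.7493
Σ area = 1170.071

Check V−E+F: 13 − 33 + 22 = 2.


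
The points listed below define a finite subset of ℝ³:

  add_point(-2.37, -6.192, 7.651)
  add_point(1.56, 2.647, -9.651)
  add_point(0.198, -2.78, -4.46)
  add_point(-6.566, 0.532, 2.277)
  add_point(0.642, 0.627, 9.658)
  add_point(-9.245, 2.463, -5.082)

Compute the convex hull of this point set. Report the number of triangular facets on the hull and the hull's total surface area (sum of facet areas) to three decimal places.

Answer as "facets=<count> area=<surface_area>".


Extreme-point indices: [0, 1, 2, 3, 4, 5] — 6 of 6 on the boundary.

Area of each hull facet:
  f1: (p4, p1, p5) → 102.8308
  f2: (p2, p1, p5) → 40.2000
  f3: (p2, p0, p5) → 69.4641
  f4: (p2, p4, p1) → 48.3785
  f5: (p2, p4, p0) → 49.4566
  f6: (p3, p0, p5) → 21.7890
  f7: (p3, p4, p5) → 19.5661
  f8: (p3, p4, p0) → 35.2213
Σ area = 386.906

Euler characteristic 6−12+8 = 2 ✓

facets=8 area=386.906


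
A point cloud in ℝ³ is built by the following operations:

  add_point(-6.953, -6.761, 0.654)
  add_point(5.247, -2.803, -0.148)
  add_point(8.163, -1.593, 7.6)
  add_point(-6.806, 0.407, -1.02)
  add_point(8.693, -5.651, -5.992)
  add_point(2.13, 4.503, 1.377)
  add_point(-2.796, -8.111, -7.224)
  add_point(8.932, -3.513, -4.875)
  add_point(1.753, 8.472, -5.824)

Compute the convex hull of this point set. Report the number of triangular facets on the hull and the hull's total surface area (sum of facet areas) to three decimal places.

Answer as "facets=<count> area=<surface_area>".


Hull vertices (8/9): indices [0, 2, 3, 4, 5, 6, 7, 8].

Triangle areas on the boundary:
  f1: (p2, p8, p7) → 88.1405
  f2: (p3, p2, p0) → 62.6184
  f3: (p3, p6, p0) → 33.1004
  f4: (p3, p6, p8) → 71.5796
  f5: (p4, p8, p7) → 12.5508
  f6: (p4, p6, p8) → 90.2194
  f7: (p4, p2, p7) → 12.4573
  f8: (p4, p2, p0) → 111.3707
  f9: (p4, p6, p0) → 50.3033
  f10: (p5, p2, p8) → 25.1305
  f11: (p5, p3, p8) → 41.5834
  f12: (p5, p3, p2) → 48.9171
Σ area = 647.972

Euler: V−E+F = 8−18+12 = 2.

facets=12 area=647.972


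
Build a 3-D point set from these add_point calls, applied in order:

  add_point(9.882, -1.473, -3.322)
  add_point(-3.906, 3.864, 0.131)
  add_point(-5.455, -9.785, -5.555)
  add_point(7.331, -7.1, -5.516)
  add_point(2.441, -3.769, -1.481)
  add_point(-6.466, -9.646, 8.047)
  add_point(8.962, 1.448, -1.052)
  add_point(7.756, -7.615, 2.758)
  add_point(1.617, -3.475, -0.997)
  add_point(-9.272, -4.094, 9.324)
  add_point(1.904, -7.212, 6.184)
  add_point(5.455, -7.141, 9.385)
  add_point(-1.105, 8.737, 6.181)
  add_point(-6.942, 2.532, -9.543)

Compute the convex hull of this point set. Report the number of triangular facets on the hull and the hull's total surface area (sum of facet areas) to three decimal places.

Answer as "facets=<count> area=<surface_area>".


facets=16 area=1089.252

Extreme-point indices: [0, 2, 3, 5, 6, 7, 9, 11, 12, 13] — 10 of 14 on the boundary.

Per-facet area ½‖(b−a)×(c−a)‖:
  f1: (p13, p12, p9) → 133.3048
  f2: (p2, p13, p9) → 106.4198
  f3: (p11, p12, p9) → 109.5408
  f4: (p3, p13, p0) → 57.7960
  f5: (p3, p2, p13) → 84.8445
  f6: (p6, p11, p0) → 26.6004
  f7: (p6, p11, p12) → 97.4705
  f8: (p6, p13, p0) → 34.4171
  f9: (p6, p13, p12) → 118.4221
  f10: (p5, p2, p9) → 42.0219
  f11: (p5, p11, p9) → 37.8761
  f12: (p7, p3, p2) → 54.1812
  f13: (p7, p5, p2) → 95.1346
  f14: (p7, p5, p11) → 42.1966
  f15: (p7, p11, p0) → 23.0700
  f16: (p7, p3, p0) → 25.9560
Σ area = 1089.252

Check V−E+F: 10 − 24 + 16 = 2.


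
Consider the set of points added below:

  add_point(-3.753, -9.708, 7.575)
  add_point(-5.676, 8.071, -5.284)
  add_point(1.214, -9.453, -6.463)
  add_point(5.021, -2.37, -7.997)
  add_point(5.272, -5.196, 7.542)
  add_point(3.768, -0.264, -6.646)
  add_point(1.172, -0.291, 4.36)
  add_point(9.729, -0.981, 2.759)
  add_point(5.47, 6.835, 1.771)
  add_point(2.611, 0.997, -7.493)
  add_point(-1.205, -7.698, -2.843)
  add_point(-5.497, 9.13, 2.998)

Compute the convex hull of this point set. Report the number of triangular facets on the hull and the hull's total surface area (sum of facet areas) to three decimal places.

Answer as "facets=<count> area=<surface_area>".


Extreme-point indices: [0, 1, 2, 3, 4, 7, 8, 9, 10, 11] — 10 of 12 on the boundary.

Facet areas (half cross-product norm):
  f1: (p11, p0, p1) → 80.7618
  f2: (p2, p9, p1) → 50.6476
  f3: (p2, p9, p3) → 15.5946
  f4: (p2, p3, p7) → 48.0650
  f5: (p4, p11, p0) → 91.8616
  f6: (p4, p2, p7) → 57.0148
  f7: (p4, p2, p0) → 71.4577
  f8: (p10, p0, p1) → 87.4720
  f9: (p10, p2, p1) → 35.9582
  f10: (p10, p2, p0) → 15.7774
  f11: (p8, p4, p7) → 33.5553
  f12: (p8, p4, p11) → 74.6470
  f13: (p8, p11, p1) → 46.7653
  f14: (p8, p9, p1) → 59.9595
  f15: (p8, p3, p7) → 52.0064
  f16: (p8, p9, p3) → 21.9340
Σ area = 843.478

Euler characteristic 10−24+16 = 2 ✓

facets=16 area=843.478


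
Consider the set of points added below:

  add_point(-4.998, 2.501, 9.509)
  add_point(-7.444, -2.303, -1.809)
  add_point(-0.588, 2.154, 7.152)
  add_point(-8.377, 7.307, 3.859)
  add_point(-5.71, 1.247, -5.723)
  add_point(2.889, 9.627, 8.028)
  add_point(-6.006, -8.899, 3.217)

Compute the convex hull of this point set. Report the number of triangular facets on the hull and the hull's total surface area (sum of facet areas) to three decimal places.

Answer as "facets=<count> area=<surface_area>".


facets=10 area=436.790

Extreme-point indices: [0, 1, 2, 3, 4, 5, 6] — 7 of 7 on the boundary.

Triangle areas on the boundary:
  f1: (p4, p5, p3) → 70.2335
  f2: (p4, p6, p5) → 122.1879
  f3: (p0, p5, p3) → 43.0037
  f4: (p0, p6, p3) → 52.6339
  f5: (p1, p6, p3) → 43.4905
  f6: (p1, p4, p3) → 30.7022
  f7: (p1, p4, p6) → 11.6509
  f8: (p2, p6, p5) → 10.8756
  f9: (p2, p0, p5) → 20.0756
  f10: (p2, p0, p6) → 31.9359
Σ area = 436.790

Check V−E+F: 7 − 15 + 10 = 2.


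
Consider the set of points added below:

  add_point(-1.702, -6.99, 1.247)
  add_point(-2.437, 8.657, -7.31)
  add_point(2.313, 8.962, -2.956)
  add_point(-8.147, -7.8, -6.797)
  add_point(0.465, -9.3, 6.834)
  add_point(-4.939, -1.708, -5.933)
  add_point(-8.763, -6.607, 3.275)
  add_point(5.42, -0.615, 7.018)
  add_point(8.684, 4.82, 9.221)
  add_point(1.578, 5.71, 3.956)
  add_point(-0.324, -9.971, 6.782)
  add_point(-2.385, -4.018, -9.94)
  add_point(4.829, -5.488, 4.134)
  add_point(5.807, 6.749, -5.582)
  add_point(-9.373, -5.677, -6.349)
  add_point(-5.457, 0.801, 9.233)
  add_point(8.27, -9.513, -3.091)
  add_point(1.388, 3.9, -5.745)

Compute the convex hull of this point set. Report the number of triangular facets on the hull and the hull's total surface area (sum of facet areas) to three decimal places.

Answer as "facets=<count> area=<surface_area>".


Hull vertices (13/18): indices [1, 2, 3, 4, 6, 8, 9, 10, 11, 13, 14, 15, 16].

Area of each hull facet:
  f1: (p15, p10, p8) → 88.3325
  f2: (p9, p15, p8) → 43.8635
  f3: (p6, p15, p14) → 41.0963
  f4: (p6, p15, p10) → 47.5319
  f5: (p3, p16, p10) → 97.8988
  f6: (p3, p6, p14) → 12.0460
  f7: (p3, p6, p10) → 47.7217
  f8: (p4, p10, p8) → 2.9377
  f9: (p4, p16, p8) → 102.5580
  f10: (p4, p16, p10) → 5.9427
  f11: (p13, p16, p8) → 120.7102
  f12: (p2, p9, p8) → 29.5490
  f13: (p2, p13, p8) → 35.1588
  f14: (p2, p9, p15) → 25.7628
  f15: (p11, p3, p16) → 51.4168
  f16: (p11, p13, p16) → 93.7457
  f17: (p11, p3, p14) → 9.4367
  f18: (p1, p15, p14) → 127.8080
  f19: (p1, p2, p15) → 53.1020
  f20: (p1, p11, p14) → 51.6704
  f21: (p1, p2, p13) → 15.6415
  f22: (p1, p11, p13) → 54.9925
Σ area = 1158.923

Euler: V−E+F = 13−33+22 = 2.

facets=22 area=1158.923


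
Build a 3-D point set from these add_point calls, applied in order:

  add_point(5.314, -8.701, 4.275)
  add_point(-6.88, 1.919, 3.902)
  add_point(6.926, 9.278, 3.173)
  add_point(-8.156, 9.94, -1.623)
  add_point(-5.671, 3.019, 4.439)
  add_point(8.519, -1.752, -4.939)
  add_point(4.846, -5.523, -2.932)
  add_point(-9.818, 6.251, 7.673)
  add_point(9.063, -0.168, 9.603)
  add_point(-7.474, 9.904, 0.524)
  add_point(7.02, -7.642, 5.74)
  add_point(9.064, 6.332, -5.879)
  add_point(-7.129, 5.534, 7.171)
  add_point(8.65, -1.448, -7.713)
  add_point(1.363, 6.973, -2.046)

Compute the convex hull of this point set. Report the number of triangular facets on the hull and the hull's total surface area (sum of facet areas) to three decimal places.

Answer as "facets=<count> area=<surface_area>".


facets=18 area=938.670

11 of the 15 inputs are extreme points: [0, 1, 2, 3, 6, 7, 8, 9, 10, 11, 13].

Per-facet area ½‖(b−a)×(c−a)‖:
  f1: (p2, p8, p7) → 101.7221
  f2: (p2, p8, p11) → 55.2214
  f3: (p3, p2, p11) → 77.1338
  f4: (p10, p0, p7) → 26.6560
  f5: (p10, p8, p7) → 86.7260
  f6: (p1, p0, p7) → 33.2412
  f7: (p1, p3, p7) → 30.4297
  f8: (p13, p3, p11) → 71.0011
  f9: (p13, p10, p0) → 17.7769
  f10: (p13, p8, p11) → 66.2766
  f11: (p13, p10, p8) → 64.4892
  f12: (p9, p2, p7) → 60.9620
  f13: (p9, p3, p7) → 6.3708
  f14: (p9, p3, p2) → 14.5685
  f15: (p6, p1, p0) → 60.2328
  f16: (p6, p13, p0) → 17.8613
  f17: (p6, p1, p3) → 73.7501
  f18: (p6, p13, p3) → 74.2508
Σ area = 938.670

Euler: V−E+F = 11−27+18 = 2.


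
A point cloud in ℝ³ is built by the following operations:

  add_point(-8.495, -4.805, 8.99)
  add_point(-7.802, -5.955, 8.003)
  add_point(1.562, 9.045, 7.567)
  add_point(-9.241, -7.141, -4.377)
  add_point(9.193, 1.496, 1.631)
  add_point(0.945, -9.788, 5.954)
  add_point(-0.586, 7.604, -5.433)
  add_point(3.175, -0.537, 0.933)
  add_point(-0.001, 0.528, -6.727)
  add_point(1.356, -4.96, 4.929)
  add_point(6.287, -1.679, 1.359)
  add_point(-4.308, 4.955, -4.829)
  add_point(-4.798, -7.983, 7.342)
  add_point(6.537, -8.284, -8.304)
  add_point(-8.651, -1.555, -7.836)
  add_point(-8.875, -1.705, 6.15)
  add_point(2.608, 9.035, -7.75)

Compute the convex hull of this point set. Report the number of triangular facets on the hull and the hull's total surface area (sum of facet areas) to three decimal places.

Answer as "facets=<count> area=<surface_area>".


facets=22 area=1128.706

Hull vertices (13/17): indices [0, 1, 2, 3, 4, 5, 6, 11, 12, 13, 14, 15, 16].

Facet areas (half cross-product norm):
  f1: (p5, p2, p4) → 89.7118
  f2: (p16, p2, p4) → 80.1034
  f3: (p0, p5, p2) → 94.0966
  f4: (p13, p16, p4) → 95.5762
  f5: (p13, p5, p4) → 93.7193
  f6: (p13, p14, p16) → 118.3673
  f7: (p13, p5, p3) → 103.2115
  f8: (p13, p14, p3) → 53.1238
  f9: (p12, p5, p3) → 38.4256
  f10: (p12, p0, p5) → 6.2228
  f11: (p6, p16, p2) → 25.7193
  f12: (p15, p0, p2) → 29.1308
  f13: (p15, p0, p3) → 24.1346
  f14: (p15, p14, p3) → 38.9875
  f15: (p1, p0, p3) → 8.3195
  f16: (p1, p12, p3) → 22.8490
  f17: (p1, p12, p0) → 1.7338
  f18: (p11, p6, p2) → 30.4760
  f19: (p11, p15, p2) → 88.4852
  f20: (p11, p15, p14) → 55.1014
  f21: (p11, p14, p16) → 26.6705
  f22: (p11, p6, p16) → 4.5402
Σ area = 1128.706

Euler characteristic 13−33+22 = 2 ✓


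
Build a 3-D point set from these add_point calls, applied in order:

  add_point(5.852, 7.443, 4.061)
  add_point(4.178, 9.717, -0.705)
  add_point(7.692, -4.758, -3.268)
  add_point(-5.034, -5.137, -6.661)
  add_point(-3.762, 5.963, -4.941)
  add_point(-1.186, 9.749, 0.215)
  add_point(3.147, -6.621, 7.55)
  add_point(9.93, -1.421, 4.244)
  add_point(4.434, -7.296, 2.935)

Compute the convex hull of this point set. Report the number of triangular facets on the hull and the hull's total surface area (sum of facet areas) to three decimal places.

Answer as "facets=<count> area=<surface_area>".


Extreme-point indices: [0, 1, 2, 3, 4, 5, 6, 7, 8] — 9 of 9 on the boundary.

Area of each hull facet:
  f1: (p6, p5, p3) → 127.8959
  f2: (p4, p5, p3) → 28.0285
  f3: (p4, p2, p3) → 73.3086
  f4: (p1, p2, p7) → 57.0437
  f5: (p1, p4, p5) → 18.2235
  f6: (p1, p4, p2) → 71.2906
  f7: (p8, p6, p7) → 19.6638
  f8: (p8, p2, p7) → 27.7462
  f9: (p8, p6, p3) → 29.2591
  f10: (p8, p2, p3) → 47.9166
  f11: (p0, p1, p7) → 23.1658
  f12: (p0, p1, p5) → 14.8929
  f13: (p0, p6, p7) → 43.6899
  f14: (p0, p6, p5) → 60.0281
Σ area = 642.153

Euler characteristic 9−21+14 = 2 ✓

facets=14 area=642.153


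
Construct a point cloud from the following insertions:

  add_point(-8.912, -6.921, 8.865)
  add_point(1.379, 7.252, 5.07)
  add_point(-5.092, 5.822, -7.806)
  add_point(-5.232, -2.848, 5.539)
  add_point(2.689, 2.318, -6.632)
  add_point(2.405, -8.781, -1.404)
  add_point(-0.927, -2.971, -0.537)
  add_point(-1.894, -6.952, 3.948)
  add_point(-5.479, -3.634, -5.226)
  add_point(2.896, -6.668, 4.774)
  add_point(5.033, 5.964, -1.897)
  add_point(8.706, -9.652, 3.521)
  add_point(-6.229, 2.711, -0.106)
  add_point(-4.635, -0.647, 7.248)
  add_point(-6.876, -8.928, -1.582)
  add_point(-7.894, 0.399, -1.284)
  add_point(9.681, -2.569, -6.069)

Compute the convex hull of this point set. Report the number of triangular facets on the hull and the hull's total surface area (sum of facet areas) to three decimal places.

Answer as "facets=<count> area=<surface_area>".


facets=22 area=935.353

13 of the 17 inputs are extreme points: [0, 1, 2, 4, 5, 8, 10, 11, 12, 13, 14, 15, 16].

Area of each hull facet:
  f1: (p11, p1, p0) → 145.5423
  f2: (p14, p11, p0) → 88.3099
  f3: (p12, p1, p2) → 42.1496
  f4: (p10, p1, p2) → 46.6800
  f5: (p10, p11, p16) → 62.7446
  f6: (p10, p11, p1) → 67.4579
  f7: (p15, p14, p0) → 49.4114
  f8: (p15, p14, p2) → 35.1259
  f9: (p15, p12, p0) → 19.0645
  f10: (p15, p12, p2) → 12.9214
  f11: (p8, p2, p16) → 74.1009
  f12: (p8, p14, p16) → 47.7703
  f13: (p8, p14, p2) → 11.8532
  f14: (p5, p11, p16) → 41.9136
  f15: (p5, p14, p16) → 36.0323
  f16: (p5, p14, p11) → 22.7485
  f17: (p13, p1, p0) → 2.0340
  f18: (p13, p12, p0) → 29.1927
  f19: (p13, p12, p1) → 38.4975
  f20: (p4, p2, p16) → 7.2762
  f21: (p4, p10, p16) → 27.4329
  f22: (p4, p10, p2) → 27.0931
Σ area = 935.353

Euler characteristic 13−33+22 = 2 ✓


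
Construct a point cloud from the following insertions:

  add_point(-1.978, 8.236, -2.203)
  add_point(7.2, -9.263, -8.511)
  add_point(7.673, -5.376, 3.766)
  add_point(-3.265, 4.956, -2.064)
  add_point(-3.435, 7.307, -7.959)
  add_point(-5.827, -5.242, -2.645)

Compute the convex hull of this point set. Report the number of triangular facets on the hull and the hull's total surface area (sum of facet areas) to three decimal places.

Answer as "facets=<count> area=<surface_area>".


Points on the hull: [0, 1, 2, 3, 4, 5] (6 of 6).

Area of each hull facet:
  f1: (p1, p2, p5) → 86.5152
  f2: (p1, p0, p2) → 113.5007
  f3: (p4, p1, p5) → 102.5050
  f4: (p4, p1, p0) → 59.1674
  f5: (p3, p2, p5) → 76.4964
  f6: (p3, p0, p2) → 26.5156
  f7: (p3, p4, p5) → 31.8805
  f8: (p3, p4, p0) → 10.3934
Σ area = 506.974

Check V−E+F: 6 − 12 + 8 = 2.

facets=8 area=506.974


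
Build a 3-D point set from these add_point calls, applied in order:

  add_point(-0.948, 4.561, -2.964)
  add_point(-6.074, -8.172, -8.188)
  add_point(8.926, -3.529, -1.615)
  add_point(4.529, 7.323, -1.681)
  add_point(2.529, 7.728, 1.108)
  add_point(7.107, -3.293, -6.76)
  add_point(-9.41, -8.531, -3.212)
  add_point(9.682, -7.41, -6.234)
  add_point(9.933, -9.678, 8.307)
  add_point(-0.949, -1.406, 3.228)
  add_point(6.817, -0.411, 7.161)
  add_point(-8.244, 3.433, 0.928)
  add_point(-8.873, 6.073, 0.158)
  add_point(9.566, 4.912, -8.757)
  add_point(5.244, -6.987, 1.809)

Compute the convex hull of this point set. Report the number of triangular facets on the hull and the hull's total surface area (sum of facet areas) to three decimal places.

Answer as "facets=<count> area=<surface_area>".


facets=16 area=1086.241

10 of the 15 inputs are extreme points: [1, 3, 4, 6, 7, 8, 10, 11, 12, 13].

Per-facet area ½‖(b−a)×(c−a)‖:
  f1: (p7, p13, p8) → 86.7392
  f2: (p1, p8, p6) → 67.5586
  f3: (p1, p7, p8) → 115.9712
  f4: (p1, p7, p13) → 99.9563
  f5: (p1, p12, p6) → 44.7397
  f6: (p1, p12, p13) → 156.2699
  f7: (p11, p8, p6) → 140.4829
  f8: (p11, p12, p6) → 11.4132
  f9: (p10, p12, p4) → 60.2331
  f10: (p10, p13, p8) → 78.3409
  f11: (p10, p11, p8) → 69.1581
  f12: (p10, p11, p12) → 20.2210
  f13: (p3, p12, p4) → 17.4388
  f14: (p3, p12, p13) → 47.4054
  f15: (p3, p10, p4) → 18.8624
  f16: (p3, p10, p13) → 51.4506
Σ area = 1086.241

Check V−E+F: 10 − 24 + 16 = 2.


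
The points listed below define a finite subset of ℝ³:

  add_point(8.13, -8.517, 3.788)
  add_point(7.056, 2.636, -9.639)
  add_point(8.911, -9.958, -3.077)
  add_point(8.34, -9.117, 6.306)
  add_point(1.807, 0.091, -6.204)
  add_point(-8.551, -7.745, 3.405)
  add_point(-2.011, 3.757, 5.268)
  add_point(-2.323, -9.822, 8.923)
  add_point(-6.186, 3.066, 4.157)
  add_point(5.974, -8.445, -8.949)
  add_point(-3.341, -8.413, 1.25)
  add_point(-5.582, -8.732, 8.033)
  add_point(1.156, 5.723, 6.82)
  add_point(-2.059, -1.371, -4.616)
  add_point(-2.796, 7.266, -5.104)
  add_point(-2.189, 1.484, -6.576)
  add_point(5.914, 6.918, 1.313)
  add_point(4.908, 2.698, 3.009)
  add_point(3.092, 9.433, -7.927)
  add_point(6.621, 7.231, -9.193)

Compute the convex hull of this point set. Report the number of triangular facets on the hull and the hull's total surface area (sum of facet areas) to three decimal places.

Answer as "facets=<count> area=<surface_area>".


facets=26 area=1117.862

15 of the 20 inputs are extreme points: [1, 2, 3, 5, 7, 8, 9, 10, 11, 12, 14, 15, 16, 18, 19].

Facet areas (half cross-product norm):
  f1: (p16, p12, p18) → 30.7570
  f2: (p3, p7, p2) → 49.6964
  f3: (p3, p12, p7) → 84.2348
  f4: (p3, p16, p12) → 60.0600
  f5: (p15, p9, p5) → 97.7637
  f6: (p19, p16, p18) → 21.6206
  f7: (p19, p3, p2) → 84.2384
  f8: (p19, p3, p16) → 84.9180
  f9: (p10, p7, p2) → 50.6307
  f10: (p10, p9, p2) → 43.6060
  f11: (p10, p7, p5) → 21.7331
  f12: (p10, p9, p5) → 17.1414
  f13: (p11, p12, p7) → 28.2728
  f14: (p11, p8, p12) → 50.6086
  f15: (p11, p7, p5) → 6.5597
  f16: (p11, p8, p5) → 30.9824
  f17: (p14, p8, p5) → 54.7225
  f18: (p14, p15, p5) → 41.5048
  f19: (p14, p15, p18) → 20.4902
  f20: (p14, p12, p18) → 42.9921
  f21: (p14, p8, p12) → 43.8460
  f22: (p1, p9, p2) → 36.5296
  f23: (p1, p19, p2) → 18.0435
  f24: (p1, p15, p9) → 53.2658
  f25: (p1, p15, p18) → 35.6246
  f26: (p1, p19, p18) → 8.0192
Σ area = 1117.862

Check V−E+F: 15 − 39 + 26 = 2.


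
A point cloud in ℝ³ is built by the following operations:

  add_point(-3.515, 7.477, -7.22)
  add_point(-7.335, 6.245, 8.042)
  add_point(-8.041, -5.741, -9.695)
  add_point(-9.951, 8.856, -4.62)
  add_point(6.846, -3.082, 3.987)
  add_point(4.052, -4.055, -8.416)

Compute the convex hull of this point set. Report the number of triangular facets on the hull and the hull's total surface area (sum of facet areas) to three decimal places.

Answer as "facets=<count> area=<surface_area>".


facets=8 area=730.935

Hull vertices (6/6): indices [0, 1, 2, 3, 4, 5].

Triangle areas on the boundary:
  f1: (p1, p2, p3) → 102.1523
  f2: (p1, p2, p4) → 165.4818
  f3: (p5, p2, p4) → 73.9497
  f4: (p0, p5, p4) → 88.2329
  f5: (p0, p1, p3) → 46.2549
  f6: (p0, p1, p4) → 127.3843
  f7: (p0, p2, p3) → 50.1577
  f8: (p0, p5, p2) → 77.3210
Σ area = 730.935

Euler: V−E+F = 6−12+8 = 2.


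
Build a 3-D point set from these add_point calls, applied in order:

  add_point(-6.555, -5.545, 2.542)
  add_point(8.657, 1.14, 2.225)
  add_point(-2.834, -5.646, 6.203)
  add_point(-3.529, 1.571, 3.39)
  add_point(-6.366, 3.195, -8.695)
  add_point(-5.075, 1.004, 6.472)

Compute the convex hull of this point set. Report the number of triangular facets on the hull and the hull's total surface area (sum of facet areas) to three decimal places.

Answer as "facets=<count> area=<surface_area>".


facets=8 area=376.457

6 of the 6 inputs are extreme points: [0, 1, 2, 3, 4, 5].

Per-facet area ½‖(b−a)×(c−a)‖:
  f1: (p4, p1, p0) → 113.7712
  f2: (p5, p4, p0) → 54.9763
  f3: (p2, p1, p0) → 33.6498
  f4: (p2, p5, p0) → 17.8880
  f5: (p2, p5, p1) → 48.0321
  f6: (p3, p4, p1) → 75.9397
  f7: (p3, p5, p1) → 18.3020
  f8: (p3, p5, p4) → 13.8980
Σ area = 376.457

Euler characteristic 6−12+8 = 2 ✓


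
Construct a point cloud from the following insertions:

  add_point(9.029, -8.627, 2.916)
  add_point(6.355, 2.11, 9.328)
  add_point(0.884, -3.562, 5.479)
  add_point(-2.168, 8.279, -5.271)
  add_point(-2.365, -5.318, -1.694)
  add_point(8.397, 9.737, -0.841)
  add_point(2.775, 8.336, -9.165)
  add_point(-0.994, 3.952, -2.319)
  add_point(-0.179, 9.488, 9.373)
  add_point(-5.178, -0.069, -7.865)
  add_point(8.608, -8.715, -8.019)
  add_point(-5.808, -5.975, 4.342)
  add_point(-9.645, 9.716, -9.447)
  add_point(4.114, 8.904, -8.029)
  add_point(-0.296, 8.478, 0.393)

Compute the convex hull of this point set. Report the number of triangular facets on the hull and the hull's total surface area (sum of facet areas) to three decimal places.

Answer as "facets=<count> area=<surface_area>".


11 of the 15 inputs are extreme points: [0, 1, 4, 5, 6, 8, 9, 10, 11, 12, 13].

Area of each hull facet:
  f1: (p8, p5, p12) → 129.0664
  f2: (p11, p8, p12) → 166.2534
  f3: (p10, p5, p0) → 100.6811
  f4: (p10, p11, p0) → 82.7004
  f5: (p1, p5, p0) → 82.1307
  f6: (p1, p8, p5) → 59.7817
  f7: (p1, p11, p0) → 88.7573
  f8: (p1, p11, p8) → 75.4139
  f9: (p6, p10, p12) → 102.0690
  f10: (p9, p11, p12) → 63.7668
  f11: (p9, p10, p12) → 50.0136
  f12: (p13, p10, p5) → 76.4124
  f13: (p13, p6, p10) → 16.6605
  f14: (p13, p5, p12) → 47.1412
  f15: (p13, p6, p12) → 8.2279
  f16: (p4, p10, p11) → 27.1194
  f17: (p4, p9, p11) → 25.5998
  f18: (p4, p9, p10) → 56.0200
Σ area = 1257.816

Euler characteristic 11−27+18 = 2 ✓

facets=18 area=1257.816


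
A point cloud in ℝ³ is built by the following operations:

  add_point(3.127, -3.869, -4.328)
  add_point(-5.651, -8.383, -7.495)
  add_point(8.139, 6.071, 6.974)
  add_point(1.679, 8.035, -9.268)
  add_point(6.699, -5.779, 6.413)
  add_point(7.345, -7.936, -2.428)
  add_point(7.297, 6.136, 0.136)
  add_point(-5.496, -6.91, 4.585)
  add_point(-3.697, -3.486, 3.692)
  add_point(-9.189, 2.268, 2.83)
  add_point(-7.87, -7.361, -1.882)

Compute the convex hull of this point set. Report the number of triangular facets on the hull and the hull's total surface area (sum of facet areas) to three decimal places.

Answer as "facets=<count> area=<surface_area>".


9 of the 11 inputs are extreme points: [1, 2, 3, 4, 5, 6, 7, 9, 10].

Area of each hull facet:
  f1: (p3, p2, p9) → 135.2574
  f2: (p3, p1, p9) → 121.2966
  f3: (p7, p2, p9) → 89.6995
  f4: (p7, p4, p2) → 72.2412
  f5: (p6, p3, p2) → 16.4678
  f6: (p5, p3, p1) → 117.0616
  f7: (p5, p7, p1) → 78.6900
  f8: (p5, p7, p4) → 56.2314
  f9: (p5, p6, p3) → 79.4994
  f10: (p5, p4, p2) → 52.4668
  f11: (p5, p6, p2) → 48.5740
  f12: (p10, p1, p9) → 26.6169
  f13: (p10, p7, p9) → 33.7503
  f14: (p10, p7, p1) → 14.0917
Σ area = 941.945

Euler: V−E+F = 9−21+14 = 2.

facets=14 area=941.945


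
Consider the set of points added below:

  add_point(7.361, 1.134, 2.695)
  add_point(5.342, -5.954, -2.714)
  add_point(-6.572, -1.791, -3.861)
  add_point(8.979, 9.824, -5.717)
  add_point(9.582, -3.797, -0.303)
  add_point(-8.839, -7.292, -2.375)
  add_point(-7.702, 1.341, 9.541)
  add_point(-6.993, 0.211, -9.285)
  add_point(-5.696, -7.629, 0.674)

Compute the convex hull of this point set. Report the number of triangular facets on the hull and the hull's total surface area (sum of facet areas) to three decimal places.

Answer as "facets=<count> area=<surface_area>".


facets=12 area=828.115

8 of the 9 inputs are extreme points: [0, 1, 3, 4, 5, 6, 7, 8].

Triangle areas on the boundary:
  f1: (p7, p6, p5) → 76.1001
  f2: (p7, p6, p3) → 175.9747
  f3: (p8, p6, p5) → 26.6108
  f4: (p8, p6, p4) → 100.7457
  f5: (p0, p3, p4) → 37.0677
  f6: (p0, p6, p4) → 43.1396
  f7: (p0, p6, p3) → 92.6586
  f8: (p1, p3, p4) → 38.5082
  f9: (p1, p7, p3) → 120.4934
  f10: (p1, p7, p5) → 71.2852
  f11: (p1, p8, p5) → 22.6894
  f12: (p1, p8, p4) → 22.8421
Σ area = 828.115

Euler: V−E+F = 8−18+12 = 2.


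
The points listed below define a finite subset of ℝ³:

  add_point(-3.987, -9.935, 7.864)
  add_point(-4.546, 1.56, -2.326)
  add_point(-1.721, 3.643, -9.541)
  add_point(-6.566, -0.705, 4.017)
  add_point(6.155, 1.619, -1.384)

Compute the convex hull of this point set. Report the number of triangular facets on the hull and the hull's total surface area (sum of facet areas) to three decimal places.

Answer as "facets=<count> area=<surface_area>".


Hull vertices (5/5): indices [0, 1, 2, 3, 4].

Per-facet area ½‖(b−a)×(c−a)‖:
  f1: (p0, p4, p3) → 72.2073
  f2: (p2, p0, p4) → 102.8875
  f3: (p1, p4, p3) → 36.9362
  f4: (p1, p2, p4) → 41.4554
  f5: (p1, p0, p3) → 30.2699
  f6: (p1, p2, p0) → 38.7842
Σ area = 322.540

Euler: V−E+F = 5−9+6 = 2.

facets=6 area=322.540


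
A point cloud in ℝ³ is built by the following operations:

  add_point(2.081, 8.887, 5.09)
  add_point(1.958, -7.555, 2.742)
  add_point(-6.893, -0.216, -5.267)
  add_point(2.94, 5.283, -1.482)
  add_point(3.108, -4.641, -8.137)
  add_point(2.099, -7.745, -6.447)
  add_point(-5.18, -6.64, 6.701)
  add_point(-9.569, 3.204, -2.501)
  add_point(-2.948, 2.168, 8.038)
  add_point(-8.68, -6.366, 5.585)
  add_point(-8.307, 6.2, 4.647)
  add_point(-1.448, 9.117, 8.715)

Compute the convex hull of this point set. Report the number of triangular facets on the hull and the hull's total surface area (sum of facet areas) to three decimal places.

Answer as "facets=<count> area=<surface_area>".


facets=20 area=752.074

12 of the 12 inputs are extreme points: [0, 1, 2, 3, 4, 5, 6, 7, 8, 9, 10, 11].

Per-facet area ½‖(b−a)×(c−a)‖:
  f1: (p2, p5, p4) → 20.7696
  f2: (p2, p3, p7) → 30.5597
  f3: (p2, p3, p4) → 59.3092
  f4: (p2, p9, p7) → 31.6998
  f5: (p2, p9, p5) → 73.7503
  f6: (p10, p9, p7) → 46.9383
  f7: (p10, p9, p11) → 50.5122
  f8: (p1, p9, p5) → 48.9608
  f9: (p1, p5, p4) → 15.1159
  f10: (p1, p3, p4) → 64.0217
  f11: (p0, p3, p7) → 47.9570
  f12: (p0, p10, p7) → 40.3719
  f13: (p0, p10, p11) → 21.0478
  f14: (p0, p1, p11) → 41.6372
  f15: (p0, p1, p3) → 50.3470
  f16: (p6, p1, p9) → 10.9797
  f17: (p8, p9, p11) → 14.6430
  f18: (p8, p6, p9) → 16.5620
  f19: (p8, p1, p11) → 29.1955
  f20: (p8, p6, p1) → 37.6954
Σ area = 752.074

Euler characteristic 12−30+20 = 2 ✓
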